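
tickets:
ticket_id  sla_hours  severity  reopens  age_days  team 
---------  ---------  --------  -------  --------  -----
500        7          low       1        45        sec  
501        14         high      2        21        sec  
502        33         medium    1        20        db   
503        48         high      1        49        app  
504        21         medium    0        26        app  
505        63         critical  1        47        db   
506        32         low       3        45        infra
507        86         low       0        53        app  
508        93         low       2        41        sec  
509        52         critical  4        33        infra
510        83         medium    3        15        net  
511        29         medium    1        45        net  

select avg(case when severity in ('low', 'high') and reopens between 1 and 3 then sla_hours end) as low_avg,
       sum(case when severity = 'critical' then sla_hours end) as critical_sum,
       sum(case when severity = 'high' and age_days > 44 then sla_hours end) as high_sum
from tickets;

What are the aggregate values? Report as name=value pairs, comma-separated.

low_avg=38.8, critical_sum=115, high_sum=48

[low_avg: severity in ('low', 'high') and reopens between 1 and 3]
ticket_id=500: ✓ → 7
ticket_id=501: ✓ → 14
ticket_id=502: ✗
ticket_id=503: ✓ → 48
ticket_id=504: ✗
ticket_id=505: ✗
ticket_id=506: ✓ → 32
ticket_id=507: ✗
ticket_id=508: ✓ → 93
ticket_id=509: ✗
ticket_id=510: ✗
ticket_id=511: ✗
low_avg = (7 + 14 + 48 + 32 + 93) / 5 = 38.8
—
[critical_sum: severity = 'critical']
ticket_id=500: ✗
ticket_id=501: ✗
ticket_id=502: ✗
ticket_id=503: ✗
ticket_id=504: ✗
ticket_id=505: ✓ → 63
ticket_id=506: ✗
ticket_id=507: ✗
ticket_id=508: ✗
ticket_id=509: ✓ → 52
ticket_id=510: ✗
ticket_id=511: ✗
critical_sum = 63 + 52 = 115
—
[high_sum: severity = 'high' and age_days > 44]
ticket_id=500: ✗
ticket_id=501: ✗
ticket_id=502: ✗
ticket_id=503: ✓ → 48
ticket_id=504: ✗
ticket_id=505: ✗
ticket_id=506: ✗
ticket_id=507: ✗
ticket_id=508: ✗
ticket_id=509: ✗
ticket_id=510: ✗
ticket_id=511: ✗
high_sum = 48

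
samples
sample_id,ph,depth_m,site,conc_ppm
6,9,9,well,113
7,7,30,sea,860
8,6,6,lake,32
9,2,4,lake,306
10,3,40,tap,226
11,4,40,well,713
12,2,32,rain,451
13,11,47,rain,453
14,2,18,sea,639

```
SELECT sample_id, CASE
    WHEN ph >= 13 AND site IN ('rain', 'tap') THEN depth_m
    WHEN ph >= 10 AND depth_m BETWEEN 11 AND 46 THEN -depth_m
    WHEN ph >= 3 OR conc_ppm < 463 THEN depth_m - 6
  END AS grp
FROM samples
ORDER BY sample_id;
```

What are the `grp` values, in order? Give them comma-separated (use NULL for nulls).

sample_id=6: ph >= 3 OR conc_ppm < 463 → 3
sample_id=7: ph >= 3 OR conc_ppm < 463 → 24
sample_id=8: ph >= 3 OR conc_ppm < 463 → 0
sample_id=9: ph >= 3 OR conc_ppm < 463 → -2
sample_id=10: ph >= 3 OR conc_ppm < 463 → 34
sample_id=11: ph >= 3 OR conc_ppm < 463 → 34
sample_id=12: ph >= 3 OR conc_ppm < 463 → 26
sample_id=13: ph >= 3 OR conc_ppm < 463 → 41
sample_id=14: (no match → NULL) → NULL

3, 24, 0, -2, 34, 34, 26, 41, NULL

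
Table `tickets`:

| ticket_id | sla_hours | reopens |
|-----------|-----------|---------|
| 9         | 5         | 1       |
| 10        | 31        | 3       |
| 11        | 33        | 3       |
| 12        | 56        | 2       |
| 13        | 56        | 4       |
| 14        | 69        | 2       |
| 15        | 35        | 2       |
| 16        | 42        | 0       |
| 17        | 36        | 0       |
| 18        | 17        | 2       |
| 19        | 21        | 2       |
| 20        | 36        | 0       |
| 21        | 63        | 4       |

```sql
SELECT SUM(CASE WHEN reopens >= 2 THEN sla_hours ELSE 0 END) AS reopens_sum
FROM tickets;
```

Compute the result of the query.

ticket_id=9: ✗
ticket_id=10: ✓ → 31
ticket_id=11: ✓ → 33
ticket_id=12: ✓ → 56
ticket_id=13: ✓ → 56
ticket_id=14: ✓ → 69
ticket_id=15: ✓ → 35
ticket_id=16: ✗
ticket_id=17: ✗
ticket_id=18: ✓ → 17
ticket_id=19: ✓ → 21
ticket_id=20: ✗
ticket_id=21: ✓ → 63
reopens_sum = 31 + 33 + 56 + 56 + 69 + 35 + 17 + 21 + 63 = 381

381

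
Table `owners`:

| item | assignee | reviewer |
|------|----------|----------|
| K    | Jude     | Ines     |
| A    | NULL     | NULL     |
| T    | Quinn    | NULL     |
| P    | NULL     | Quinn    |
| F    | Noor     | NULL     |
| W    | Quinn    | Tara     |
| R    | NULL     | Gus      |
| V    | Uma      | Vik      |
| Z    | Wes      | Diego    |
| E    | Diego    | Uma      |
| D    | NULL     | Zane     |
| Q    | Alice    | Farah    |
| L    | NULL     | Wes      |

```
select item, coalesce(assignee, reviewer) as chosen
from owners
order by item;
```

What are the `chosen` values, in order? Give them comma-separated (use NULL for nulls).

item=A: assignee=NULL, reviewer=NULL (all NULL) → NULL
item=D: assignee=NULL, reviewer=Zane → Zane
item=E: assignee=Diego → Diego
item=F: assignee=Noor → Noor
item=K: assignee=Jude → Jude
item=L: assignee=NULL, reviewer=Wes → Wes
item=P: assignee=NULL, reviewer=Quinn → Quinn
item=Q: assignee=Alice → Alice
item=R: assignee=NULL, reviewer=Gus → Gus
item=T: assignee=Quinn → Quinn
item=V: assignee=Uma → Uma
item=W: assignee=Quinn → Quinn
item=Z: assignee=Wes → Wes

NULL, Zane, Diego, Noor, Jude, Wes, Quinn, Alice, Gus, Quinn, Uma, Quinn, Wes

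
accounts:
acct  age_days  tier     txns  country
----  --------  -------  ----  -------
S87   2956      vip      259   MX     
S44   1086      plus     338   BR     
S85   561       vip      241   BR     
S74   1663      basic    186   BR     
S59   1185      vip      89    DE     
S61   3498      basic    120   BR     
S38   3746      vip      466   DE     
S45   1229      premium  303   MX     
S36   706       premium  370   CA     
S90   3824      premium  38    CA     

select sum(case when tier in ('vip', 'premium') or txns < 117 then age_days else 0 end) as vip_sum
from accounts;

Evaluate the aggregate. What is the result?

acct=S87: ✓ → 2956
acct=S44: ✗
acct=S85: ✓ → 561
acct=S74: ✗
acct=S59: ✓ → 1185
acct=S61: ✗
acct=S38: ✓ → 3746
acct=S45: ✓ → 1229
acct=S36: ✓ → 706
acct=S90: ✓ → 3824
vip_sum = 2956 + 561 + 1185 + 3746 + 1229 + 706 + 3824 = 14207

14207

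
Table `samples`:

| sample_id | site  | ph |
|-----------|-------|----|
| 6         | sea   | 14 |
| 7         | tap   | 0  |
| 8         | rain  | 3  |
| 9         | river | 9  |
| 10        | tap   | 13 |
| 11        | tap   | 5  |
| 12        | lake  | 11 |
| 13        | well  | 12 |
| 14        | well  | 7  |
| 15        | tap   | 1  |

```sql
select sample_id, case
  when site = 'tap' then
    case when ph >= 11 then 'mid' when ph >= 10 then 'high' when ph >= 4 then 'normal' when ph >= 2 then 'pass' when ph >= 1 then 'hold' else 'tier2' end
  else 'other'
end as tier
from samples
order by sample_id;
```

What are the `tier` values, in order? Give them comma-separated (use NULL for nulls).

sample_id=6: site='sea' → outer ELSE → other
sample_id=7: site='tap' → inner[ELSE] → tier2
sample_id=8: site='rain' → outer ELSE → other
sample_id=9: site='river' → outer ELSE → other
sample_id=10: site='tap' → inner[ph >= 11] → mid
sample_id=11: site='tap' → inner[ph >= 4] → normal
sample_id=12: site='lake' → outer ELSE → other
sample_id=13: site='well' → outer ELSE → other
sample_id=14: site='well' → outer ELSE → other
sample_id=15: site='tap' → inner[ph >= 1] → hold

other, tier2, other, other, mid, normal, other, other, other, hold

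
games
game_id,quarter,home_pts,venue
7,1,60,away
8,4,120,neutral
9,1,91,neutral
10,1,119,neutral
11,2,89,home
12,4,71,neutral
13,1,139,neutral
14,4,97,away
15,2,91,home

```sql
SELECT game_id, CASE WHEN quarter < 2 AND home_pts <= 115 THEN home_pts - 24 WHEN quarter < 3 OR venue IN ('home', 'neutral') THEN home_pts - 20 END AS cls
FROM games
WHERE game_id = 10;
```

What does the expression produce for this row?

99

game_id = 10: quarter=1, home_pts=119, venue=neutral.
quarter < 2 AND home_pts <= 115 → false
quarter < 3 OR venue IN ('home', 'neutral') → true → 99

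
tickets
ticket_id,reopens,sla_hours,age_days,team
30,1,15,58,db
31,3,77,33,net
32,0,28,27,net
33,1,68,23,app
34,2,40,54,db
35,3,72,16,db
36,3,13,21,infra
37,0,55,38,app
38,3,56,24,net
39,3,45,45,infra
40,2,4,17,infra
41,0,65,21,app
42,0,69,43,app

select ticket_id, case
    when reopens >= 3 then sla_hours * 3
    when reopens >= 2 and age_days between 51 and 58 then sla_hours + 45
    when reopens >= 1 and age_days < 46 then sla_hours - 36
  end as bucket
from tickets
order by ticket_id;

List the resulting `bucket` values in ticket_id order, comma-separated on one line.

NULL, 231, NULL, 32, 85, 216, 39, NULL, 168, 135, -32, NULL, NULL

ticket_id=30: (no match → NULL) → NULL
ticket_id=31: reopens >= 3 → 231
ticket_id=32: (no match → NULL) → NULL
ticket_id=33: reopens >= 1 and age_days < 46 → 32
ticket_id=34: reopens >= 2 and age_days between 51 and 58 → 85
ticket_id=35: reopens >= 3 → 216
ticket_id=36: reopens >= 3 → 39
ticket_id=37: (no match → NULL) → NULL
ticket_id=38: reopens >= 3 → 168
ticket_id=39: reopens >= 3 → 135
ticket_id=40: reopens >= 1 and age_days < 46 → -32
ticket_id=41: (no match → NULL) → NULL
ticket_id=42: (no match → NULL) → NULL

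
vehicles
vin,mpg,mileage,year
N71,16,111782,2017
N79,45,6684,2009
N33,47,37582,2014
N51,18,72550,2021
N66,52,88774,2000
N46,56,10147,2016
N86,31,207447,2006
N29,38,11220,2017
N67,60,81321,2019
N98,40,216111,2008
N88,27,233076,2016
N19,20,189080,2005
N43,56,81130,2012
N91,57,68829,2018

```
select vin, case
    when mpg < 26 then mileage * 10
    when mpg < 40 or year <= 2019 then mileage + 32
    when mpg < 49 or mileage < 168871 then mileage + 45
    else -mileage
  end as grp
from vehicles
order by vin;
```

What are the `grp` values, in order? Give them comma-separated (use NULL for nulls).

vin=N19: mpg < 26 → 1890800
vin=N29: mpg < 40 or year <= 2019 → 11252
vin=N33: mpg < 40 or year <= 2019 → 37614
vin=N43: mpg < 40 or year <= 2019 → 81162
vin=N46: mpg < 40 or year <= 2019 → 10179
vin=N51: mpg < 26 → 725500
vin=N66: mpg < 40 or year <= 2019 → 88806
vin=N67: mpg < 40 or year <= 2019 → 81353
vin=N71: mpg < 26 → 1117820
vin=N79: mpg < 40 or year <= 2019 → 6716
vin=N86: mpg < 40 or year <= 2019 → 207479
vin=N88: mpg < 40 or year <= 2019 → 233108
vin=N91: mpg < 40 or year <= 2019 → 68861
vin=N98: mpg < 40 or year <= 2019 → 216143

1890800, 11252, 37614, 81162, 10179, 725500, 88806, 81353, 1117820, 6716, 207479, 233108, 68861, 216143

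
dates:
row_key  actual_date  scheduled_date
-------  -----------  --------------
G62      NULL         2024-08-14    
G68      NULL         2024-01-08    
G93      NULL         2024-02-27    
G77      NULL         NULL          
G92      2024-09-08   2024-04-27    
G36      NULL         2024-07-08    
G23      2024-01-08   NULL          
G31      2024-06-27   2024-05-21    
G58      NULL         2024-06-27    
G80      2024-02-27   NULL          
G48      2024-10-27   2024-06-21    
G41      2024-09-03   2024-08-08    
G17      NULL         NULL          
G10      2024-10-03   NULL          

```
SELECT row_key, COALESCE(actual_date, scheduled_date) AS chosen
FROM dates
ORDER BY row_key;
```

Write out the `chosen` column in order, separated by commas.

2024-10-03, NULL, 2024-01-08, 2024-06-27, 2024-07-08, 2024-09-03, 2024-10-27, 2024-06-27, 2024-08-14, 2024-01-08, NULL, 2024-02-27, 2024-09-08, 2024-02-27

row_key=G10: actual_date=2024-10-03 → 2024-10-03
row_key=G17: actual_date=NULL, scheduled_date=NULL (all NULL) → NULL
row_key=G23: actual_date=2024-01-08 → 2024-01-08
row_key=G31: actual_date=2024-06-27 → 2024-06-27
row_key=G36: actual_date=NULL, scheduled_date=2024-07-08 → 2024-07-08
row_key=G41: actual_date=2024-09-03 → 2024-09-03
row_key=G48: actual_date=2024-10-27 → 2024-10-27
row_key=G58: actual_date=NULL, scheduled_date=2024-06-27 → 2024-06-27
row_key=G62: actual_date=NULL, scheduled_date=2024-08-14 → 2024-08-14
row_key=G68: actual_date=NULL, scheduled_date=2024-01-08 → 2024-01-08
row_key=G77: actual_date=NULL, scheduled_date=NULL (all NULL) → NULL
row_key=G80: actual_date=2024-02-27 → 2024-02-27
row_key=G92: actual_date=2024-09-08 → 2024-09-08
row_key=G93: actual_date=NULL, scheduled_date=2024-02-27 → 2024-02-27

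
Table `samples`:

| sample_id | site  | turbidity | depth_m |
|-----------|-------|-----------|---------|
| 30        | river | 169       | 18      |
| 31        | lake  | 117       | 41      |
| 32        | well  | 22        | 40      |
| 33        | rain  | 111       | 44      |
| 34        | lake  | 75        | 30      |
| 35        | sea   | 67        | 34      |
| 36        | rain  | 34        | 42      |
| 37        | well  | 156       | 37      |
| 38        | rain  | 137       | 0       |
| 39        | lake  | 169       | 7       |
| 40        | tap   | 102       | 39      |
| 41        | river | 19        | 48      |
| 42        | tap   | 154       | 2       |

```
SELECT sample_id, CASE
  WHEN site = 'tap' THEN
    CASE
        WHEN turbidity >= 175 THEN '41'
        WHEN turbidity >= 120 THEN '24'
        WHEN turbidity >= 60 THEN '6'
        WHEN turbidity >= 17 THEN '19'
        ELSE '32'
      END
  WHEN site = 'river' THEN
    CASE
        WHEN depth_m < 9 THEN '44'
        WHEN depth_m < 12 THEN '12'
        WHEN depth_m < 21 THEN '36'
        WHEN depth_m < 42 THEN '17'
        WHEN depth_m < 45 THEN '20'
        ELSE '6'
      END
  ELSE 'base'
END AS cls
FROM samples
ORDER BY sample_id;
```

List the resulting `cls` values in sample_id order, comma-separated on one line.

36, base, base, base, base, base, base, base, base, base, 6, 6, 24

sample_id=30: site='river' → inner[depth_m < 21] → 36
sample_id=31: site='lake' → outer ELSE → base
sample_id=32: site='well' → outer ELSE → base
sample_id=33: site='rain' → outer ELSE → base
sample_id=34: site='lake' → outer ELSE → base
sample_id=35: site='sea' → outer ELSE → base
sample_id=36: site='rain' → outer ELSE → base
sample_id=37: site='well' → outer ELSE → base
sample_id=38: site='rain' → outer ELSE → base
sample_id=39: site='lake' → outer ELSE → base
sample_id=40: site='tap' → inner[turbidity >= 60] → 6
sample_id=41: site='river' → inner[ELSE] → 6
sample_id=42: site='tap' → inner[turbidity >= 120] → 24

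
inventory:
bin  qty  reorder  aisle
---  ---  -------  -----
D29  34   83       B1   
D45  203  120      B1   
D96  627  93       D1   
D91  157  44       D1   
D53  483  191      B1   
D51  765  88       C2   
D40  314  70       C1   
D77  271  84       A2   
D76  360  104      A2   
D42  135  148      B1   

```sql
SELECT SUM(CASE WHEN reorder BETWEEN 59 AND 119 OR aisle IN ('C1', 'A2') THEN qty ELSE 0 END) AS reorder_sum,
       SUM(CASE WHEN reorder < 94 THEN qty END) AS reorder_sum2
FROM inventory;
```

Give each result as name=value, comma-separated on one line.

[reorder_sum: reorder BETWEEN 59 AND 119 OR aisle IN ('C1', 'A2')]
bin=D29: ✓ → 34
bin=D45: ✗
bin=D96: ✓ → 627
bin=D91: ✗
bin=D53: ✗
bin=D51: ✓ → 765
bin=D40: ✓ → 314
bin=D77: ✓ → 271
bin=D76: ✓ → 360
bin=D42: ✗
reorder_sum = 34 + 627 + 765 + 314 + 271 + 360 = 2371
—
[reorder_sum2: reorder < 94]
bin=D29: ✓ → 34
bin=D45: ✗
bin=D96: ✓ → 627
bin=D91: ✓ → 157
bin=D53: ✗
bin=D51: ✓ → 765
bin=D40: ✓ → 314
bin=D77: ✓ → 271
bin=D76: ✗
bin=D42: ✗
reorder_sum2 = 34 + 627 + 157 + 765 + 314 + 271 = 2168

reorder_sum=2371, reorder_sum2=2168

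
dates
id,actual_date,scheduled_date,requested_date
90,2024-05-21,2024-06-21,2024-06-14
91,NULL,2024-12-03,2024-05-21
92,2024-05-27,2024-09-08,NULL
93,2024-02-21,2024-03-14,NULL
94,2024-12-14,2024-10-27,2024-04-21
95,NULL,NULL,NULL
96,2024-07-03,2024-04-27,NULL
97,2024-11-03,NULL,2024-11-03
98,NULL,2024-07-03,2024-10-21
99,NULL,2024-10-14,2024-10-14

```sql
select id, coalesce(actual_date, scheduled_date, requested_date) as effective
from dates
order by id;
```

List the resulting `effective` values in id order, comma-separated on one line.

id=90: actual_date=2024-05-21 → 2024-05-21
id=91: actual_date=NULL, scheduled_date=2024-12-03 → 2024-12-03
id=92: actual_date=2024-05-27 → 2024-05-27
id=93: actual_date=2024-02-21 → 2024-02-21
id=94: actual_date=2024-12-14 → 2024-12-14
id=95: actual_date=NULL, scheduled_date=NULL, requested_date=NULL (all NULL) → NULL
id=96: actual_date=2024-07-03 → 2024-07-03
id=97: actual_date=2024-11-03 → 2024-11-03
id=98: actual_date=NULL, scheduled_date=2024-07-03 → 2024-07-03
id=99: actual_date=NULL, scheduled_date=2024-10-14 → 2024-10-14

2024-05-21, 2024-12-03, 2024-05-27, 2024-02-21, 2024-12-14, NULL, 2024-07-03, 2024-11-03, 2024-07-03, 2024-10-14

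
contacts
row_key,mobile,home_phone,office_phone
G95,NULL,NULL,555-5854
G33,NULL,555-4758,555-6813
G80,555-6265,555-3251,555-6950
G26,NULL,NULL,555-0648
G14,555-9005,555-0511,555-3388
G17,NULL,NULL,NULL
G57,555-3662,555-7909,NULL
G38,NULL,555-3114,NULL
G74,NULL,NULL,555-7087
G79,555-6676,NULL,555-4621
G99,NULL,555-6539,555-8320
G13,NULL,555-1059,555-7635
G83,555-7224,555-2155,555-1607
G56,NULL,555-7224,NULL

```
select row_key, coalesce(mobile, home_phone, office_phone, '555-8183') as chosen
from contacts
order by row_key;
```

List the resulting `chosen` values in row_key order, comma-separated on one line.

row_key=G13: mobile=NULL, home_phone=555-1059 → 555-1059
row_key=G14: mobile=555-9005 → 555-9005
row_key=G17: mobile=NULL, home_phone=NULL, office_phone=NULL, → literal 555-8183 → 555-8183
row_key=G26: mobile=NULL, home_phone=NULL, office_phone=555-0648 → 555-0648
row_key=G33: mobile=NULL, home_phone=555-4758 → 555-4758
row_key=G38: mobile=NULL, home_phone=555-3114 → 555-3114
row_key=G56: mobile=NULL, home_phone=555-7224 → 555-7224
row_key=G57: mobile=555-3662 → 555-3662
row_key=G74: mobile=NULL, home_phone=NULL, office_phone=555-7087 → 555-7087
row_key=G79: mobile=555-6676 → 555-6676
row_key=G80: mobile=555-6265 → 555-6265
row_key=G83: mobile=555-7224 → 555-7224
row_key=G95: mobile=NULL, home_phone=NULL, office_phone=555-5854 → 555-5854
row_key=G99: mobile=NULL, home_phone=555-6539 → 555-6539

555-1059, 555-9005, 555-8183, 555-0648, 555-4758, 555-3114, 555-7224, 555-3662, 555-7087, 555-6676, 555-6265, 555-7224, 555-5854, 555-6539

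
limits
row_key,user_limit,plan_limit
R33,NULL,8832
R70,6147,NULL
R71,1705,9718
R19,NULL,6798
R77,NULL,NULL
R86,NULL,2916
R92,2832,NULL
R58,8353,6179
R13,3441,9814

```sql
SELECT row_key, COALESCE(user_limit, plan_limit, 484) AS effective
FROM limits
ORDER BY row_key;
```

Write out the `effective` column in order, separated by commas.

row_key=R13: user_limit=3441 → 3441
row_key=R19: user_limit=NULL, plan_limit=6798 → 6798
row_key=R33: user_limit=NULL, plan_limit=8832 → 8832
row_key=R58: user_limit=8353 → 8353
row_key=R70: user_limit=6147 → 6147
row_key=R71: user_limit=1705 → 1705
row_key=R77: user_limit=NULL, plan_limit=NULL, → literal 484 → 484
row_key=R86: user_limit=NULL, plan_limit=2916 → 2916
row_key=R92: user_limit=2832 → 2832

3441, 6798, 8832, 8353, 6147, 1705, 484, 2916, 2832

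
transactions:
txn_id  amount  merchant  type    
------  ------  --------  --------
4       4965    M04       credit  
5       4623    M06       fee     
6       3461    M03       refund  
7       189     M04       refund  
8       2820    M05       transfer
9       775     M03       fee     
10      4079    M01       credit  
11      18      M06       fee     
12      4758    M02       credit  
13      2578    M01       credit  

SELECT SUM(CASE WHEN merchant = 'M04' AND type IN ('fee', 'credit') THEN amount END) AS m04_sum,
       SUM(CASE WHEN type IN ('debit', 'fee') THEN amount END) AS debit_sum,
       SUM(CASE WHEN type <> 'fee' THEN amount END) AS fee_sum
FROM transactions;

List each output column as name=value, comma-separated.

m04_sum=4965, debit_sum=5416, fee_sum=22850

[m04_sum: merchant = 'M04' AND type IN ('fee', 'credit')]
txn_id=4: ✓ → 4965
txn_id=5: ✗
txn_id=6: ✗
txn_id=7: ✗
txn_id=8: ✗
txn_id=9: ✗
txn_id=10: ✗
txn_id=11: ✗
txn_id=12: ✗
txn_id=13: ✗
m04_sum = 4965
—
[debit_sum: type IN ('debit', 'fee')]
txn_id=4: ✗
txn_id=5: ✓ → 4623
txn_id=6: ✗
txn_id=7: ✗
txn_id=8: ✗
txn_id=9: ✓ → 775
txn_id=10: ✗
txn_id=11: ✓ → 18
txn_id=12: ✗
txn_id=13: ✗
debit_sum = 4623 + 775 + 18 = 5416
—
[fee_sum: type <> 'fee']
txn_id=4: ✓ → 4965
txn_id=5: ✗
txn_id=6: ✓ → 3461
txn_id=7: ✓ → 189
txn_id=8: ✓ → 2820
txn_id=9: ✗
txn_id=10: ✓ → 4079
txn_id=11: ✗
txn_id=12: ✓ → 4758
txn_id=13: ✓ → 2578
fee_sum = 4965 + 3461 + 189 + 2820 + 4079 + 4758 + 2578 = 22850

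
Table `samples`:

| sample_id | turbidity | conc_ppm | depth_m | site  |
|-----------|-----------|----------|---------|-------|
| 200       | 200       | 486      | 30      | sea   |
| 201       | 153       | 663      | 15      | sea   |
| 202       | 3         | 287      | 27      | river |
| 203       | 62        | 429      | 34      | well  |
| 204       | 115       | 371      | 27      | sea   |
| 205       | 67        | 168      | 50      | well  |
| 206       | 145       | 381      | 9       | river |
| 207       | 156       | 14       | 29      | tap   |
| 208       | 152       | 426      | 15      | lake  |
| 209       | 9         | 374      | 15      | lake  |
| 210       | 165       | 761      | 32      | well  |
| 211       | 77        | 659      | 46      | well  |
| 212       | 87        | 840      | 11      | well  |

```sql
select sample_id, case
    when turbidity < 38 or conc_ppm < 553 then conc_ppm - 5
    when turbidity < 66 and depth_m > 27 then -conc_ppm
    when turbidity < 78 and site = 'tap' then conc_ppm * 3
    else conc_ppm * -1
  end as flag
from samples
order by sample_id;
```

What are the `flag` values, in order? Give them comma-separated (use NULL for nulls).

481, -663, 282, 424, 366, 163, 376, 9, 421, 369, -761, -659, -840

sample_id=200: turbidity < 38 or conc_ppm < 553 → 481
sample_id=201: ELSE → -663
sample_id=202: turbidity < 38 or conc_ppm < 553 → 282
sample_id=203: turbidity < 38 or conc_ppm < 553 → 424
sample_id=204: turbidity < 38 or conc_ppm < 553 → 366
sample_id=205: turbidity < 38 or conc_ppm < 553 → 163
sample_id=206: turbidity < 38 or conc_ppm < 553 → 376
sample_id=207: turbidity < 38 or conc_ppm < 553 → 9
sample_id=208: turbidity < 38 or conc_ppm < 553 → 421
sample_id=209: turbidity < 38 or conc_ppm < 553 → 369
sample_id=210: ELSE → -761
sample_id=211: ELSE → -659
sample_id=212: ELSE → -840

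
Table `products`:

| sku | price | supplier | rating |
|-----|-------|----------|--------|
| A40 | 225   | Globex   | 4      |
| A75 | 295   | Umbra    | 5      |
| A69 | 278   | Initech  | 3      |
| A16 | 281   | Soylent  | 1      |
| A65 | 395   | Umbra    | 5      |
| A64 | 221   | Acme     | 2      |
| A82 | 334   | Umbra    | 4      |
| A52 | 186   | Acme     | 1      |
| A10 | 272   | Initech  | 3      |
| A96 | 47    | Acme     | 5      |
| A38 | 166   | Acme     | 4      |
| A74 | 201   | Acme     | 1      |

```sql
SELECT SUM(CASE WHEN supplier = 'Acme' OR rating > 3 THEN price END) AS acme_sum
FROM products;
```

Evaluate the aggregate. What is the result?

sku=A40: ✓ → 225
sku=A75: ✓ → 295
sku=A69: ✗
sku=A16: ✗
sku=A65: ✓ → 395
sku=A64: ✓ → 221
sku=A82: ✓ → 334
sku=A52: ✓ → 186
sku=A10: ✗
sku=A96: ✓ → 47
sku=A38: ✓ → 166
sku=A74: ✓ → 201
acme_sum = 225 + 295 + 395 + 221 + 334 + 186 + 47 + 166 + 201 = 2070

2070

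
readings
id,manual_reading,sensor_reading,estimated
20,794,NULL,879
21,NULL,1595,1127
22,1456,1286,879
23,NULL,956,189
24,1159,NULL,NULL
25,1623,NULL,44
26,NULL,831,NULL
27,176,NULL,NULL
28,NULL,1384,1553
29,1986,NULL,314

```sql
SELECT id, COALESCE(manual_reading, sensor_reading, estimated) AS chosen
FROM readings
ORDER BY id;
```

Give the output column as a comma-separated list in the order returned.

794, 1595, 1456, 956, 1159, 1623, 831, 176, 1384, 1986

id=20: manual_reading=794 → 794
id=21: manual_reading=NULL, sensor_reading=1595 → 1595
id=22: manual_reading=1456 → 1456
id=23: manual_reading=NULL, sensor_reading=956 → 956
id=24: manual_reading=1159 → 1159
id=25: manual_reading=1623 → 1623
id=26: manual_reading=NULL, sensor_reading=831 → 831
id=27: manual_reading=176 → 176
id=28: manual_reading=NULL, sensor_reading=1384 → 1384
id=29: manual_reading=1986 → 1986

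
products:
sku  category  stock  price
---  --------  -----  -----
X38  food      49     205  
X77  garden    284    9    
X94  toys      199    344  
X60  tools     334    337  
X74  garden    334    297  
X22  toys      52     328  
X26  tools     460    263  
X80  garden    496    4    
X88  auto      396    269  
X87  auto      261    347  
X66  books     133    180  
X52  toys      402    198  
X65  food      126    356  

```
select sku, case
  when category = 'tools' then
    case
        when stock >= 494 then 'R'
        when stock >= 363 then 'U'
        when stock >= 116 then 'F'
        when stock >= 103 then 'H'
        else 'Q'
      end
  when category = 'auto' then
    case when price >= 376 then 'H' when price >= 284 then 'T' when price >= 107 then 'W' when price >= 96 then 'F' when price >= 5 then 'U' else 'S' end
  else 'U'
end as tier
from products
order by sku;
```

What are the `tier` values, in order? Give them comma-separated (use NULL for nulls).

U, U, U, U, F, U, U, U, U, U, T, W, U

sku=X22: category='toys' → outer ELSE → U
sku=X26: category='tools' → inner[stock >= 363] → U
sku=X38: category='food' → outer ELSE → U
sku=X52: category='toys' → outer ELSE → U
sku=X60: category='tools' → inner[stock >= 116] → F
sku=X65: category='food' → outer ELSE → U
sku=X66: category='books' → outer ELSE → U
sku=X74: category='garden' → outer ELSE → U
sku=X77: category='garden' → outer ELSE → U
sku=X80: category='garden' → outer ELSE → U
sku=X87: category='auto' → inner[price >= 284] → T
sku=X88: category='auto' → inner[price >= 107] → W
sku=X94: category='toys' → outer ELSE → U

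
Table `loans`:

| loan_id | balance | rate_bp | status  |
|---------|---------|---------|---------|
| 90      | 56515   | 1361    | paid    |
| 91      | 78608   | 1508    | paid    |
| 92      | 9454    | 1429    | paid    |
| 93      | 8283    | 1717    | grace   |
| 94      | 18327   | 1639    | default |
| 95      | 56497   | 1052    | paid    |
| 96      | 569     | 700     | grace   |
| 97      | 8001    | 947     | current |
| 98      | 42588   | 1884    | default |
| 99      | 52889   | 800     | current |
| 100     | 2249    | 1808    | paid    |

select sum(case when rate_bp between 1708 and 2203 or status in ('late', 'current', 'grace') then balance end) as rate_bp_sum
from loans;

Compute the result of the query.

loan_id=90: ✗
loan_id=91: ✗
loan_id=92: ✗
loan_id=93: ✓ → 8283
loan_id=94: ✗
loan_id=95: ✗
loan_id=96: ✓ → 569
loan_id=97: ✓ → 8001
loan_id=98: ✓ → 42588
loan_id=99: ✓ → 52889
loan_id=100: ✓ → 2249
rate_bp_sum = 8283 + 569 + 8001 + 42588 + 52889 + 2249 = 114579

114579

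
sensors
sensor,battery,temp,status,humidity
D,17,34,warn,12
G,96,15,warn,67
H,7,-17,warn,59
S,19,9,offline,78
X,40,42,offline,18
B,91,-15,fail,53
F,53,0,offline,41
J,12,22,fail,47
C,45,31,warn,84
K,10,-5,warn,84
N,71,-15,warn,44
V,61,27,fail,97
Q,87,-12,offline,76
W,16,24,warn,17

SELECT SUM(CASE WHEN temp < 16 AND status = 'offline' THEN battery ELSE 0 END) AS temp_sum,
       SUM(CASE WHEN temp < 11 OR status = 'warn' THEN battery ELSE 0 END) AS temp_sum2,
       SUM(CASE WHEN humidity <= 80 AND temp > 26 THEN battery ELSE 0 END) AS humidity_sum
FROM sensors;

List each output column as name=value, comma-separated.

[temp_sum: temp < 16 AND status = 'offline']
sensor=D: ✗
sensor=G: ✗
sensor=H: ✗
sensor=S: ✓ → 19
sensor=X: ✗
sensor=B: ✗
sensor=F: ✓ → 53
sensor=J: ✗
sensor=C: ✗
sensor=K: ✗
sensor=N: ✗
sensor=V: ✗
sensor=Q: ✓ → 87
sensor=W: ✗
temp_sum = 19 + 53 + 87 = 159
—
[temp_sum2: temp < 11 OR status = 'warn']
sensor=D: ✓ → 17
sensor=G: ✓ → 96
sensor=H: ✓ → 7
sensor=S: ✓ → 19
sensor=X: ✗
sensor=B: ✓ → 91
sensor=F: ✓ → 53
sensor=J: ✗
sensor=C: ✓ → 45
sensor=K: ✓ → 10
sensor=N: ✓ → 71
sensor=V: ✗
sensor=Q: ✓ → 87
sensor=W: ✓ → 16
temp_sum2 = 17 + 96 + 7 + 19 + 91 + 53 + 45 + 10 + 71 + 87 + 16 = 512
—
[humidity_sum: humidity <= 80 AND temp > 26]
sensor=D: ✓ → 17
sensor=G: ✗
sensor=H: ✗
sensor=S: ✗
sensor=X: ✓ → 40
sensor=B: ✗
sensor=F: ✗
sensor=J: ✗
sensor=C: ✗
sensor=K: ✗
sensor=N: ✗
sensor=V: ✗
sensor=Q: ✗
sensor=W: ✗
humidity_sum = 17 + 40 = 57

temp_sum=159, temp_sum2=512, humidity_sum=57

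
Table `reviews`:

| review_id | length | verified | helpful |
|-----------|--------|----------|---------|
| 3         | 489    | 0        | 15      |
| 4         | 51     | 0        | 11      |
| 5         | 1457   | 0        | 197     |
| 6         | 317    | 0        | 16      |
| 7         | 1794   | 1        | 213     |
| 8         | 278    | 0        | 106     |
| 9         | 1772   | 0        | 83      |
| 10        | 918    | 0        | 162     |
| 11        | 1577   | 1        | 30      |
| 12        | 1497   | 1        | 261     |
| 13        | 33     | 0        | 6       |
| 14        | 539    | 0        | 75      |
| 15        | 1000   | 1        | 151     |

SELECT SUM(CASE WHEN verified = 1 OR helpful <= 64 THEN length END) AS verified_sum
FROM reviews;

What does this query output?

6758

review_id=3: ✓ → 489
review_id=4: ✓ → 51
review_id=5: ✗
review_id=6: ✓ → 317
review_id=7: ✓ → 1794
review_id=8: ✗
review_id=9: ✗
review_id=10: ✗
review_id=11: ✓ → 1577
review_id=12: ✓ → 1497
review_id=13: ✓ → 33
review_id=14: ✗
review_id=15: ✓ → 1000
verified_sum = 489 + 51 + 317 + 1794 + 1577 + 1497 + 33 + 1000 = 6758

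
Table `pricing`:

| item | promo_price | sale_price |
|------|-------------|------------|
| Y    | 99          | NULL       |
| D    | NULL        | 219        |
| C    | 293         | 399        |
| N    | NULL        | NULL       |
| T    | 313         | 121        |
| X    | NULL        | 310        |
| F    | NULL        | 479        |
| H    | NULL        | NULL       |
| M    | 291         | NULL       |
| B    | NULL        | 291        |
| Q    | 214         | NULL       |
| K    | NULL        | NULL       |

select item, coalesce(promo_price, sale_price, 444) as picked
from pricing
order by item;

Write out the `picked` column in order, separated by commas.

291, 293, 219, 479, 444, 444, 291, 444, 214, 313, 310, 99

item=B: promo_price=NULL, sale_price=291 → 291
item=C: promo_price=293 → 293
item=D: promo_price=NULL, sale_price=219 → 219
item=F: promo_price=NULL, sale_price=479 → 479
item=H: promo_price=NULL, sale_price=NULL, → literal 444 → 444
item=K: promo_price=NULL, sale_price=NULL, → literal 444 → 444
item=M: promo_price=291 → 291
item=N: promo_price=NULL, sale_price=NULL, → literal 444 → 444
item=Q: promo_price=214 → 214
item=T: promo_price=313 → 313
item=X: promo_price=NULL, sale_price=310 → 310
item=Y: promo_price=99 → 99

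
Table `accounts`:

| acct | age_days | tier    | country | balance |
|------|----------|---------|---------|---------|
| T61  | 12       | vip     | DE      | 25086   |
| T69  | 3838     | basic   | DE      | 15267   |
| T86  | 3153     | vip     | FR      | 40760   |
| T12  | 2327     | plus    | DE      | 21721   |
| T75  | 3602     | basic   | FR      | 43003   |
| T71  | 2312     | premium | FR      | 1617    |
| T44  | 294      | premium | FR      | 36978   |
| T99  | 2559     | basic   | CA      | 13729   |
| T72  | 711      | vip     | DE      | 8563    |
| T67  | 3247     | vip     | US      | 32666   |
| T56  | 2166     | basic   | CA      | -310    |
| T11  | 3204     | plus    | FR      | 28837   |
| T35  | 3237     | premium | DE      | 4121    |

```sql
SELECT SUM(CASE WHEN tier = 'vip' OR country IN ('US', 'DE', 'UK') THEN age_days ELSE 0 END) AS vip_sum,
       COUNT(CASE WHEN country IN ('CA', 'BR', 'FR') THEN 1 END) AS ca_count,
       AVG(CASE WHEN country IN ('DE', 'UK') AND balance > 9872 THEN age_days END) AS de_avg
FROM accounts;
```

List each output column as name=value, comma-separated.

vip_sum=16525, ca_count=7, de_avg=2059

[vip_sum: tier = 'vip' OR country IN ('US', 'DE', 'UK')]
acct=T61: ✓ → 12
acct=T69: ✓ → 3838
acct=T86: ✓ → 3153
acct=T12: ✓ → 2327
acct=T75: ✗
acct=T71: ✗
acct=T44: ✗
acct=T99: ✗
acct=T72: ✓ → 711
acct=T67: ✓ → 3247
acct=T56: ✗
acct=T11: ✗
acct=T35: ✓ → 3237
vip_sum = 12 + 3838 + 3153 + 2327 + 711 + 3247 + 3237 = 16525
—
[ca_count: country IN ('CA', 'BR', 'FR')]
acct=T61: ✗
acct=T69: ✗
acct=T86: ✓ → 1
acct=T12: ✗
acct=T75: ✓ → 1
acct=T71: ✓ → 1
acct=T44: ✓ → 1
acct=T99: ✓ → 1
acct=T72: ✗
acct=T67: ✗
acct=T56: ✓ → 1
acct=T11: ✓ → 1
acct=T35: ✗
ca_count = COUNT(1, 1, 1, 1, 1, 1, 1) = 7
—
[de_avg: country IN ('DE', 'UK') AND balance > 9872]
acct=T61: ✓ → 12
acct=T69: ✓ → 3838
acct=T86: ✗
acct=T12: ✓ → 2327
acct=T75: ✗
acct=T71: ✗
acct=T44: ✗
acct=T99: ✗
acct=T72: ✗
acct=T67: ✗
acct=T56: ✗
acct=T11: ✗
acct=T35: ✗
de_avg = (12 + 3838 + 2327) / 3 = 2059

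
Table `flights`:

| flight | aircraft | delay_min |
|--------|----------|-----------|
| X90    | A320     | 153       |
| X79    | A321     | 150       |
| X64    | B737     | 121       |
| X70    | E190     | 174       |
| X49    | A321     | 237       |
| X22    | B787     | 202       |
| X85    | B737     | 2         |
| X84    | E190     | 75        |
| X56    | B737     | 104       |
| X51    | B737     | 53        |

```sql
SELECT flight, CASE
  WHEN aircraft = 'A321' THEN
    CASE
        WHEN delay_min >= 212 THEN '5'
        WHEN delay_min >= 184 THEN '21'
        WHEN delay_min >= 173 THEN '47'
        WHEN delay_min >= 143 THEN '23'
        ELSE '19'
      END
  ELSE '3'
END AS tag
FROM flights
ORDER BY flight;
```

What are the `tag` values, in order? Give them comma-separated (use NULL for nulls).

3, 5, 3, 3, 3, 3, 23, 3, 3, 3

flight=X22: aircraft='B787' → outer ELSE → 3
flight=X49: aircraft='A321' → inner[delay_min >= 212] → 5
flight=X51: aircraft='B737' → outer ELSE → 3
flight=X56: aircraft='B737' → outer ELSE → 3
flight=X64: aircraft='B737' → outer ELSE → 3
flight=X70: aircraft='E190' → outer ELSE → 3
flight=X79: aircraft='A321' → inner[delay_min >= 143] → 23
flight=X84: aircraft='E190' → outer ELSE → 3
flight=X85: aircraft='B737' → outer ELSE → 3
flight=X90: aircraft='A320' → outer ELSE → 3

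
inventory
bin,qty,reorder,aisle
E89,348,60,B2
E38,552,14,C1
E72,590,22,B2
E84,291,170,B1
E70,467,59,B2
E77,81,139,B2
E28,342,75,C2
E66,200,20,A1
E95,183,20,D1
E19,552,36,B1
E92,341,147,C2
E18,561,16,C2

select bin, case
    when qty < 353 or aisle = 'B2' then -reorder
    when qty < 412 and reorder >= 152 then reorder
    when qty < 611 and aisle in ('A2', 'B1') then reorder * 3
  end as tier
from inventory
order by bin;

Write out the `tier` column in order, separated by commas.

NULL, 108, -75, NULL, -20, -59, -22, -139, -170, -60, -147, -20

bin=E18: (no match → NULL) → NULL
bin=E19: qty < 611 and aisle in ('A2', 'B1') → 108
bin=E28: qty < 353 or aisle = 'B2' → -75
bin=E38: (no match → NULL) → NULL
bin=E66: qty < 353 or aisle = 'B2' → -20
bin=E70: qty < 353 or aisle = 'B2' → -59
bin=E72: qty < 353 or aisle = 'B2' → -22
bin=E77: qty < 353 or aisle = 'B2' → -139
bin=E84: qty < 353 or aisle = 'B2' → -170
bin=E89: qty < 353 or aisle = 'B2' → -60
bin=E92: qty < 353 or aisle = 'B2' → -147
bin=E95: qty < 353 or aisle = 'B2' → -20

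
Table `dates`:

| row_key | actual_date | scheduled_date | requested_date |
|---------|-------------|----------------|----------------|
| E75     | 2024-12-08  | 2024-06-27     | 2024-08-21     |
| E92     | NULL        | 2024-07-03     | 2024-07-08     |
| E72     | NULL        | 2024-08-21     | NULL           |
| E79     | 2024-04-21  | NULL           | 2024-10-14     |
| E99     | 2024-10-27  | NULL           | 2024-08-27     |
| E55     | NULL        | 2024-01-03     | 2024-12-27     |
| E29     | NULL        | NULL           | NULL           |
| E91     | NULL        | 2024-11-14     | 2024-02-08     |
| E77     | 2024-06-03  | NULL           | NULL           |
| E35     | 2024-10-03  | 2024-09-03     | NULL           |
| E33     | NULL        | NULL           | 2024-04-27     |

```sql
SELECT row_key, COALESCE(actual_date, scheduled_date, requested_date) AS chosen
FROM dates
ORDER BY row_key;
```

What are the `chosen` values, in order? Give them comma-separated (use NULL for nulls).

NULL, 2024-04-27, 2024-10-03, 2024-01-03, 2024-08-21, 2024-12-08, 2024-06-03, 2024-04-21, 2024-11-14, 2024-07-03, 2024-10-27

row_key=E29: actual_date=NULL, scheduled_date=NULL, requested_date=NULL (all NULL) → NULL
row_key=E33: actual_date=NULL, scheduled_date=NULL, requested_date=2024-04-27 → 2024-04-27
row_key=E35: actual_date=2024-10-03 → 2024-10-03
row_key=E55: actual_date=NULL, scheduled_date=2024-01-03 → 2024-01-03
row_key=E72: actual_date=NULL, scheduled_date=2024-08-21 → 2024-08-21
row_key=E75: actual_date=2024-12-08 → 2024-12-08
row_key=E77: actual_date=2024-06-03 → 2024-06-03
row_key=E79: actual_date=2024-04-21 → 2024-04-21
row_key=E91: actual_date=NULL, scheduled_date=2024-11-14 → 2024-11-14
row_key=E92: actual_date=NULL, scheduled_date=2024-07-03 → 2024-07-03
row_key=E99: actual_date=2024-10-27 → 2024-10-27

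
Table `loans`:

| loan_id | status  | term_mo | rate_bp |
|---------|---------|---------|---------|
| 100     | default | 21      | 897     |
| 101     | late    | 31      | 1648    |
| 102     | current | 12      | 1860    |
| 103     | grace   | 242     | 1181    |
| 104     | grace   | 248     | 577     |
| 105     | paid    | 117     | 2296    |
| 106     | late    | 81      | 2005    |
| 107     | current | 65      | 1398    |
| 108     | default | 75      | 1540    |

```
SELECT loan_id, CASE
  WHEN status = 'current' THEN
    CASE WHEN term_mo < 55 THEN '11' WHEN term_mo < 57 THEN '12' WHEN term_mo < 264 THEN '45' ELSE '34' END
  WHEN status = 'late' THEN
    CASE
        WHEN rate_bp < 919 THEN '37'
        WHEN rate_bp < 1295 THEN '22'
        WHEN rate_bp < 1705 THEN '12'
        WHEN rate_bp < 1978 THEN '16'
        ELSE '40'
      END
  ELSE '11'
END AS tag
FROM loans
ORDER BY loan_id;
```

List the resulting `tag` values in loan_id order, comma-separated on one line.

loan_id=100: status='default' → outer ELSE → 11
loan_id=101: status='late' → inner[rate_bp < 1705] → 12
loan_id=102: status='current' → inner[term_mo < 55] → 11
loan_id=103: status='grace' → outer ELSE → 11
loan_id=104: status='grace' → outer ELSE → 11
loan_id=105: status='paid' → outer ELSE → 11
loan_id=106: status='late' → inner[ELSE] → 40
loan_id=107: status='current' → inner[term_mo < 264] → 45
loan_id=108: status='default' → outer ELSE → 11

11, 12, 11, 11, 11, 11, 40, 45, 11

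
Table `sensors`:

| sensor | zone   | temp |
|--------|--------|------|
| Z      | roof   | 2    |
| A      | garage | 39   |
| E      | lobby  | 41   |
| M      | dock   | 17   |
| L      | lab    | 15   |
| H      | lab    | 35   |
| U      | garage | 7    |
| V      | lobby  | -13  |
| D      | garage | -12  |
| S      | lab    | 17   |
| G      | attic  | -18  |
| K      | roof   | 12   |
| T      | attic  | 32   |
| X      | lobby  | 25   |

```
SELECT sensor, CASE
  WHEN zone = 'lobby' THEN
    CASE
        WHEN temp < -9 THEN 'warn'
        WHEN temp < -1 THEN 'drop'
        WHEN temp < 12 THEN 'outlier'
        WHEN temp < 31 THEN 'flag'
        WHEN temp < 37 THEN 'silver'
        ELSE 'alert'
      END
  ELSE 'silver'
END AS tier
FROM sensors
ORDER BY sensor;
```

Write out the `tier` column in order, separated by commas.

silver, silver, alert, silver, silver, silver, silver, silver, silver, silver, silver, warn, flag, silver

sensor=A: zone='garage' → outer ELSE → silver
sensor=D: zone='garage' → outer ELSE → silver
sensor=E: zone='lobby' → inner[ELSE] → alert
sensor=G: zone='attic' → outer ELSE → silver
sensor=H: zone='lab' → outer ELSE → silver
sensor=K: zone='roof' → outer ELSE → silver
sensor=L: zone='lab' → outer ELSE → silver
sensor=M: zone='dock' → outer ELSE → silver
sensor=S: zone='lab' → outer ELSE → silver
sensor=T: zone='attic' → outer ELSE → silver
sensor=U: zone='garage' → outer ELSE → silver
sensor=V: zone='lobby' → inner[temp < -9] → warn
sensor=X: zone='lobby' → inner[temp < 31] → flag
sensor=Z: zone='roof' → outer ELSE → silver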